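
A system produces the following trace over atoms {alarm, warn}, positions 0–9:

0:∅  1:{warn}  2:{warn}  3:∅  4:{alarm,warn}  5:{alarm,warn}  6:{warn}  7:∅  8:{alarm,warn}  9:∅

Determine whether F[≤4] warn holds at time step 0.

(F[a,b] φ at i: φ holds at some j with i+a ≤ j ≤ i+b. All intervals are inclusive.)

Check warn at each j in [0,4]:
  j=0: false
  j=1: true
  j=2: true
  j=3: false
  j=4: true
Found at j=1 → formula holds.

Holds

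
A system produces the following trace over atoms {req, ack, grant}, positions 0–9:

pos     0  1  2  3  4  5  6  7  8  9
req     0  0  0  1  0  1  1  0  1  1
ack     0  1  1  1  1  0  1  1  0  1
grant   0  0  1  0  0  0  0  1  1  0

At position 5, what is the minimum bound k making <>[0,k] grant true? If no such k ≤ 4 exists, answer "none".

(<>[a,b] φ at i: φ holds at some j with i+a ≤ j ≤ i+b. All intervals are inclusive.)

2

Scan j = 5,6,… for grant:
  j=5: fails
  j=6: fails
  j=7: holds
First hit at j=7, so smallest k = 7-5 = 2.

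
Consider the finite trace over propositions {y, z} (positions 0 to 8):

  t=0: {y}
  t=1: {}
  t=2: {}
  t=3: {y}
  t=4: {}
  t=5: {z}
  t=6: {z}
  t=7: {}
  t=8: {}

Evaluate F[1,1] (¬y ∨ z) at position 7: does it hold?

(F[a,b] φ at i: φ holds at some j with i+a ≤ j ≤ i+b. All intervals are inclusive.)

Yes

Check (¬y ∨ z) at each j in [8,8]:
  j=8: true
Found at j=8 → formula holds.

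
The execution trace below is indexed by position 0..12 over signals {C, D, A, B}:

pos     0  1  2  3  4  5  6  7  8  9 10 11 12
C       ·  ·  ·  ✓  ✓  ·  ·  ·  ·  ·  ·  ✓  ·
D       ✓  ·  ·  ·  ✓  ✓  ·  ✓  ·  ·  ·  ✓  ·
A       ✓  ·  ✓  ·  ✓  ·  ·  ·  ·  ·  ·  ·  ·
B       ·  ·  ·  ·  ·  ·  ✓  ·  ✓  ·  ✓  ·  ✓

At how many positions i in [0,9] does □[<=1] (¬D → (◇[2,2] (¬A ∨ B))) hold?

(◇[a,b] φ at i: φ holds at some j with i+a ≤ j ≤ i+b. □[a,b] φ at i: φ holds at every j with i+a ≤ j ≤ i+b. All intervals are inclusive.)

Evaluate at each i in [0,9]:
  i=0: ✓ (all of [0,1])
  i=1: ✗ (fails at j=2)
  i=2: ✗ (fails at j=2)
  i=3: ✓ (all of [3,4])
  i=4: ✓ (all of [4,5])
  i=5: ✓ (all of [5,6])
  i=6: ✓ (all of [6,7])
  i=7: ✓ (all of [7,8])
  i=8: ✓ (all of [8,9])
  i=9: ✓ (all of [9,10])
Positions where it holds: {0, 3, 4, 5, 6, 7, 8, 9} → 8.

8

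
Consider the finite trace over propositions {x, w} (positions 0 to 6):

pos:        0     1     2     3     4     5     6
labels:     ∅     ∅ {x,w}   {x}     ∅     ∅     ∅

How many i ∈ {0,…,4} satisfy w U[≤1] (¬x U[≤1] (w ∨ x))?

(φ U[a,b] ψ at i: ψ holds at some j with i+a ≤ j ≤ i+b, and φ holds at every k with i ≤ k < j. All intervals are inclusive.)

Evaluate at each i in [0,4]:
  i=0: ✗ (lhs fails at k=0 before rhs at j=1)
  i=1: ✓ (rhs at j=1)
  i=2: ✓ (rhs at j=2)
  i=3: ✓ (rhs at j=3)
  i=4: ✗ (no rhs in [4,5])
Positions where it holds: {1, 2, 3} → 3.

3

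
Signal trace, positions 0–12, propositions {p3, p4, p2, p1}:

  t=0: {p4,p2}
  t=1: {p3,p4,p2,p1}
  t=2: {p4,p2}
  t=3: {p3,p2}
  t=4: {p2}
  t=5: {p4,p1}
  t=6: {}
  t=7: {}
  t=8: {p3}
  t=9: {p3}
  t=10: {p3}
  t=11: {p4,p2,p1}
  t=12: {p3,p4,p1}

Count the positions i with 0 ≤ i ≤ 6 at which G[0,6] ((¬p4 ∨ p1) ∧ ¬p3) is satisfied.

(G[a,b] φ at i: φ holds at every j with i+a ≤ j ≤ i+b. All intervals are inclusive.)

0

Evaluate at each i in [0,6]:
  i=0: ✗ (fails at j=0)
  i=1: ✗ (fails at j=1)
  i=2: ✗ (fails at j=2)
  i=3: ✗ (fails at j=3)
  i=4: ✗ (fails at j=8)
  i=5: ✗ (fails at j=8)
  i=6: ✗ (fails at j=8)
Positions where it holds: {} → 0.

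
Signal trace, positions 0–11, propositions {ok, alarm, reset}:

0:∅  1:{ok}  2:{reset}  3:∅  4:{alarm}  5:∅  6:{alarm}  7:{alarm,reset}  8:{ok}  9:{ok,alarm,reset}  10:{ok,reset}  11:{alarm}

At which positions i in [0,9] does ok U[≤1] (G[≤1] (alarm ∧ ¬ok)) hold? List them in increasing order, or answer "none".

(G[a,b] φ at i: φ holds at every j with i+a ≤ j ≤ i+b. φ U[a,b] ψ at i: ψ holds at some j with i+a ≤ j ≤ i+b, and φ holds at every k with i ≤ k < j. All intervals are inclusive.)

6

Evaluate at each i in [0,9]:
  i=0: ✗ (no rhs in [0,1])
  i=1: ✗ (no rhs in [1,2])
  i=2: ✗ (no rhs in [2,3])
  i=3: ✗ (no rhs in [3,4])
  i=4: ✗ (no rhs in [4,5])
  i=5: ✗ (lhs fails at k=5 before rhs at j=6)
  i=6: ✓ (rhs at j=6)
  i=7: ✗ (no rhs in [7,8])
  i=8: ✗ (no rhs in [8,9])
  i=9: ✗ (no rhs in [9,10])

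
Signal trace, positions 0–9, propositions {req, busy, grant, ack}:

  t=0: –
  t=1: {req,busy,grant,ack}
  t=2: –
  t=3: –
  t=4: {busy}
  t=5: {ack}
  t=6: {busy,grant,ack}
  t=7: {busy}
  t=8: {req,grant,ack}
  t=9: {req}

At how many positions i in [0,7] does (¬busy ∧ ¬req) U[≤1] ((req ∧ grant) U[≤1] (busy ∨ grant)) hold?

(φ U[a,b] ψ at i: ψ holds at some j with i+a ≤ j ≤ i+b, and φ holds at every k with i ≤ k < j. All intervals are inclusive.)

Evaluate at each i in [0,7]:
  i=0: ✓ (rhs at j=1; lhs holds on [0,0])
  i=1: ✓ (rhs at j=1)
  i=2: ✗ (no rhs in [2,3])
  i=3: ✓ (rhs at j=4; lhs holds on [3,3])
  i=4: ✓ (rhs at j=4)
  i=5: ✓ (rhs at j=6; lhs holds on [5,5])
  i=6: ✓ (rhs at j=6)
  i=7: ✓ (rhs at j=7)
Positions where it holds: {0, 1, 3, 4, 5, 6, 7} → 7.

7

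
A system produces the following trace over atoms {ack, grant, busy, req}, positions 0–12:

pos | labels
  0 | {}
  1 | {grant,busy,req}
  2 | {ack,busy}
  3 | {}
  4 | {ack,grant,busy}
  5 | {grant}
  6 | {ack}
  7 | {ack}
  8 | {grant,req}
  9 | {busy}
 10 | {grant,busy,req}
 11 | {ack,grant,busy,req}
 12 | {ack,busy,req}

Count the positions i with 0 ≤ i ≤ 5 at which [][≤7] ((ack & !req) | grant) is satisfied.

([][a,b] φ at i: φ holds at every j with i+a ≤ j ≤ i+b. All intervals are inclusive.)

0

Evaluate at each i in [0,5]:
  i=0: ✗ (fails at j=0)
  i=1: ✗ (fails at j=3)
  i=2: ✗ (fails at j=3)
  i=3: ✗ (fails at j=3)
  i=4: ✗ (fails at j=9)
  i=5: ✗ (fails at j=9)
Positions where it holds: {} → 0.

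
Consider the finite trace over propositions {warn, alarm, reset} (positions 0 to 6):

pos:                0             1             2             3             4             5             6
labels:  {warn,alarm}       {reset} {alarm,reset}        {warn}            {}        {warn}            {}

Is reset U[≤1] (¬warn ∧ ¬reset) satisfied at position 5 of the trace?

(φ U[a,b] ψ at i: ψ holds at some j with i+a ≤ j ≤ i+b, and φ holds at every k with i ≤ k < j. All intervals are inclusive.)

Need some j in [5,6] with (¬warn ∧ ¬reset), and reset at every k in [5,j-1].
  j=5: (¬warn ∧ ¬reset) false.
  j=6: (¬warn ∧ ¬reset) holds, but reset fails at k=5 → not this j.
No j in the window works → until fails.

No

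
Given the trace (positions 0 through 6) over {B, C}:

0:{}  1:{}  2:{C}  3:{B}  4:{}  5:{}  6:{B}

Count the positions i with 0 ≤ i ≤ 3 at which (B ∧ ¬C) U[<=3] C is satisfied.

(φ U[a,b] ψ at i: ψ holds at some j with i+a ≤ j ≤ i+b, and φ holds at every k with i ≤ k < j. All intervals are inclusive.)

Evaluate at each i in [0,3]:
  i=0: ✗ (lhs fails at k=0 before rhs at j=2)
  i=1: ✗ (lhs fails at k=1 before rhs at j=2)
  i=2: ✓ (rhs at j=2)
  i=3: ✗ (no rhs in [3,6])
Positions where it holds: {2} → 1.

1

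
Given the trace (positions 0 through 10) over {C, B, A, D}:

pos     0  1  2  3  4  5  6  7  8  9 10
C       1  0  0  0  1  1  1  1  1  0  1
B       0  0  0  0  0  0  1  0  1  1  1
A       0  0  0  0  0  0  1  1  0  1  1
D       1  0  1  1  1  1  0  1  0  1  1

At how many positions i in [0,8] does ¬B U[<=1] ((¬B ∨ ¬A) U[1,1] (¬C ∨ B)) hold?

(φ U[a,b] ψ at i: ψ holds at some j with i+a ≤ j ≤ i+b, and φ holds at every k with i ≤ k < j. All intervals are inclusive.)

Evaluate at each i in [0,8]:
  i=0: ✓ (rhs at j=0)
  i=1: ✓ (rhs at j=1)
  i=2: ✓ (rhs at j=2)
  i=3: ✗ (no rhs in [3,4])
  i=4: ✓ (rhs at j=5; lhs holds on [4,4])
  i=5: ✓ (rhs at j=5)
  i=6: ✗ (lhs fails at k=6 before rhs at j=7)
  i=7: ✓ (rhs at j=7)
  i=8: ✓ (rhs at j=8)
Positions where it holds: {0, 1, 2, 4, 5, 7, 8} → 7.

7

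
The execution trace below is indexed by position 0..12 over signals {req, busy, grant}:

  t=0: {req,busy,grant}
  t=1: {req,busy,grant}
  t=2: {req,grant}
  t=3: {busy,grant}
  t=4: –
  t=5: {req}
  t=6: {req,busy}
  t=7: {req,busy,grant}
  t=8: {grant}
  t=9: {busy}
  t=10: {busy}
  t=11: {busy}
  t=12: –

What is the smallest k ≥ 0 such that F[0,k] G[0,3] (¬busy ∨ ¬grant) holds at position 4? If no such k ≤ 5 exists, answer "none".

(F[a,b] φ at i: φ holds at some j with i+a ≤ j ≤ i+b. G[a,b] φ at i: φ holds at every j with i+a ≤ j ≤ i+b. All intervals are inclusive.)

Scan j = 4,5,… for G[0,3] (¬busy ∨ ¬grant):
  j=4: fails
  j=5: fails
  j=6: fails
  j=7: fails
  j=8: holds
First hit at j=8, so smallest k = 8-4 = 4.

4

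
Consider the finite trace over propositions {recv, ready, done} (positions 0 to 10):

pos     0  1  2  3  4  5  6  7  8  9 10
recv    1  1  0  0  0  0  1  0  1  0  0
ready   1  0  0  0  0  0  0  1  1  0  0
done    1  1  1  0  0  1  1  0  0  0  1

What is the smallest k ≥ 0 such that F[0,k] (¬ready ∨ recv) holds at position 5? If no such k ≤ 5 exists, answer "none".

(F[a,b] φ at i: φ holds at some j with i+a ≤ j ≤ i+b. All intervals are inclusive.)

Scan j = 5,6,… for (¬ready ∨ recv):
  j=5: holds
First hit at j=5, so smallest k = 5-5 = 0.

0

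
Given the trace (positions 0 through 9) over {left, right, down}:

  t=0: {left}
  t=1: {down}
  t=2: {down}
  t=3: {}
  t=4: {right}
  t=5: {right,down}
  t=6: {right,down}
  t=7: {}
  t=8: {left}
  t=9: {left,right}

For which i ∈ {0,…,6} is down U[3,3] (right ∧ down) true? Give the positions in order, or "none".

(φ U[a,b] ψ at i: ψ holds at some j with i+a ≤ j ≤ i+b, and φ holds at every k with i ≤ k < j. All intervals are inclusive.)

none

Evaluate at each i in [0,6]:
  i=0: ✗ (no rhs in [3,3])
  i=1: ✗ (no rhs in [4,4])
  i=2: ✗ (lhs fails at k=3 before rhs at j=5)
  i=3: ✗ (lhs fails at k=3 before rhs at j=6)
  i=4: ✗ (no rhs in [7,7])
  i=5: ✗ (no rhs in [8,8])
  i=6: ✗ (no rhs in [9,9])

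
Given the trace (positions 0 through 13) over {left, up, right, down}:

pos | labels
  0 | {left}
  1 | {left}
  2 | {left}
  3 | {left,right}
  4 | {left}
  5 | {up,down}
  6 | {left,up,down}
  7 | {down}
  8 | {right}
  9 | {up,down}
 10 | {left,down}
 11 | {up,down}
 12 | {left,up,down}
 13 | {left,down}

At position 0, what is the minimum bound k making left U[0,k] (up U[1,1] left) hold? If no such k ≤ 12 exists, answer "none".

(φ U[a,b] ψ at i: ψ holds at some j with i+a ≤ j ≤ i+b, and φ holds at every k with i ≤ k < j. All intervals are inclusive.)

Need earliest j ≥ 0 with (up U[1,1] left), and left at every k in [0,j-1].
  j=0: rhs fails.
  j=1: rhs fails.
  j=2: rhs fails.
  j=3: rhs fails.
  j=4: rhs fails.
  j=5: rhs holds; lhs holds on [0,4]. k = 5.

5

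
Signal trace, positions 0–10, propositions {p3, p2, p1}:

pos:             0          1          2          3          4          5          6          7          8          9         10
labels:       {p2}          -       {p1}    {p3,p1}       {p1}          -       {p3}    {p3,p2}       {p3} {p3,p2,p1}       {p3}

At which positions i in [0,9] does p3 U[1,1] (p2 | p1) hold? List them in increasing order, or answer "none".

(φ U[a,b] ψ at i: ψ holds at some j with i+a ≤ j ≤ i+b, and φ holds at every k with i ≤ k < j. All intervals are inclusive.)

Evaluate at each i in [0,9]:
  i=0: ✗ (no rhs in [1,1])
  i=1: ✗ (lhs fails at k=1 before rhs at j=2)
  i=2: ✗ (lhs fails at k=2 before rhs at j=3)
  i=3: ✓ (rhs at j=4; lhs holds on [3,3])
  i=4: ✗ (no rhs in [5,5])
  i=5: ✗ (no rhs in [6,6])
  i=6: ✓ (rhs at j=7; lhs holds on [6,6])
  i=7: ✗ (no rhs in [8,8])
  i=8: ✓ (rhs at j=9; lhs holds on [8,8])
  i=9: ✗ (no rhs in [10,10])

3, 6, 8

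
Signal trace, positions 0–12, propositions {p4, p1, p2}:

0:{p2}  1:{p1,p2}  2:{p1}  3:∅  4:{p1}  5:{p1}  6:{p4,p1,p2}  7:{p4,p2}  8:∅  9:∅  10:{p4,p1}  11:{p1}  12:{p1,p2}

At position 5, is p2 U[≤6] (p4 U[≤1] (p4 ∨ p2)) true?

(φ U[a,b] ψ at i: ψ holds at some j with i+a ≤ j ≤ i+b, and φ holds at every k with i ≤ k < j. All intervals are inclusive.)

Does not hold

Need some j in [5,11] with (p4 U[≤1] (p4 ∨ p2)), and p2 at every k in [5,j-1].
  j=5: (p4 U[≤1] (p4 ∨ p2)) — fails.
  j=6: (p4 U[≤1] (p4 ∨ p2)) holds, but p2 fails at k=5 → not this j.
  j=7: (p4 U[≤1] (p4 ∨ p2)) holds, but p2 fails at k=5 → not this j.
  j=8: (p4 U[≤1] (p4 ∨ p2)) — fails.
  j=9: (p4 U[≤1] (p4 ∨ p2)) — fails.
  j=10: (p4 U[≤1] (p4 ∨ p2)) holds, but p2 fails at k=5 → not this j.
  j=11: (p4 U[≤1] (p4 ∨ p2)) — fails.
No j in the window works → until fails.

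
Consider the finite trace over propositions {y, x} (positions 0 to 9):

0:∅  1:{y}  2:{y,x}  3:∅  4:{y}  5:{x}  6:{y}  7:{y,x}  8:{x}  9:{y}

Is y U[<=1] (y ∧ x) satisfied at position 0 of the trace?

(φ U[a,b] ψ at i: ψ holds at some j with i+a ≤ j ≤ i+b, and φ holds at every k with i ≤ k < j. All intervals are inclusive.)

Need some j in [0,1] with (y ∧ x), and y at every k in [0,j-1].
  j=0: (y ∧ x) false.
  j=1: (y ∧ x) false.
No j in the window works → until fails.

No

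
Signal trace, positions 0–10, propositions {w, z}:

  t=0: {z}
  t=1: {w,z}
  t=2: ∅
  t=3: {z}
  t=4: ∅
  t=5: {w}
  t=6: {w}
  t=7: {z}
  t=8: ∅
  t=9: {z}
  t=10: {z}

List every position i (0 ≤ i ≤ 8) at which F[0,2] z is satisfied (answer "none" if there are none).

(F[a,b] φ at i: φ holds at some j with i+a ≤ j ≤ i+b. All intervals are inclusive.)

0, 1, 2, 3, 5, 6, 7, 8

Evaluate at each i in [0,8]:
  i=0: ✓ (witness j=0)
  i=1: ✓ (witness j=1)
  i=2: ✓ (witness j=3)
  i=3: ✓ (witness j=3)
  i=4: ✗ (none in [4,6])
  i=5: ✓ (witness j=7)
  i=6: ✓ (witness j=7)
  i=7: ✓ (witness j=7)
  i=8: ✓ (witness j=9)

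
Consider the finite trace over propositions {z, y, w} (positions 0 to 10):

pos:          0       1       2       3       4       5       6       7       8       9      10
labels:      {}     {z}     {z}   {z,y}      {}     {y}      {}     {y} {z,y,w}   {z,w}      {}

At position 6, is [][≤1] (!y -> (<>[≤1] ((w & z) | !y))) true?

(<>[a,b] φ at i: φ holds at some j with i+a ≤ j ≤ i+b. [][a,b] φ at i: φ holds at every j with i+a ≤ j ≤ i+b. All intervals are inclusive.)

Check (!y -> (<>[≤1] ((w & z) | !y))) at every j in [6,7]:
  j=6: antecedent true; consequent holds (witness at 6) → ✓
  j=7: antecedent false → ✓
All positions satisfy it → formula holds.

Holds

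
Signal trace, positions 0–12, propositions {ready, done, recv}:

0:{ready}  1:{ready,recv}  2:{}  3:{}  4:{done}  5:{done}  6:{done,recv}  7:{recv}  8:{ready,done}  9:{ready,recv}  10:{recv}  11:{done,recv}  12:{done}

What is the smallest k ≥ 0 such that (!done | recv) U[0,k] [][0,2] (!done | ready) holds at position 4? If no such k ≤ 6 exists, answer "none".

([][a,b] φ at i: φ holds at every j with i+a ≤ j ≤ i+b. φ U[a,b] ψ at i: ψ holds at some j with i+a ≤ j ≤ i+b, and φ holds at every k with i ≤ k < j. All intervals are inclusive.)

Need earliest j ≥ 4 with [][0,2] (!done | ready), and (!done | recv) at every k in [4,j-1].
  j=4: rhs fails.
  j=5: rhs fails.
  j=6: rhs fails.
  j=7: rhs holds but lhs fails at k=4.
  j=8: rhs holds but lhs fails at k=4.
  j=9: rhs fails.
  j=10: rhs fails.
No witness within the range → none.

none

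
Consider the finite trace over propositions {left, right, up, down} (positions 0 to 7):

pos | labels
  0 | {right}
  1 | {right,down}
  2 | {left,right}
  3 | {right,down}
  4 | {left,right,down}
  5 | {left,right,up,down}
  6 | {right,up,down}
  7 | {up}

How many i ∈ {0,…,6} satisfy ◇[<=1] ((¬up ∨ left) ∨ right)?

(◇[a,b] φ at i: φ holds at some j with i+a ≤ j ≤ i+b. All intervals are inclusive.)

Evaluate at each i in [0,6]:
  i=0: ✓ (witness j=0)
  i=1: ✓ (witness j=1)
  i=2: ✓ (witness j=2)
  i=3: ✓ (witness j=3)
  i=4: ✓ (witness j=4)
  i=5: ✓ (witness j=5)
  i=6: ✓ (witness j=6)
Positions where it holds: {0, 1, 2, 3, 4, 5, 6} → 7.

7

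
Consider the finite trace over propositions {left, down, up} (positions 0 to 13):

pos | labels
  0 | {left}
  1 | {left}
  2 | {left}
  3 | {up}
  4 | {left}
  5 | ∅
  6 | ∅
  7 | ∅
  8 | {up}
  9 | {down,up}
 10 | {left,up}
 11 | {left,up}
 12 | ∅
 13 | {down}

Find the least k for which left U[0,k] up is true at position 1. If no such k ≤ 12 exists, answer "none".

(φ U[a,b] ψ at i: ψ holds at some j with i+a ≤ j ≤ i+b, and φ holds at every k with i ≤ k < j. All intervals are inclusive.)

Need earliest j ≥ 1 with up, and left at every k in [1,j-1].
  j=1: rhs fails.
  j=2: rhs fails.
  j=3: rhs holds; lhs holds on [1,2]. k = 2.

2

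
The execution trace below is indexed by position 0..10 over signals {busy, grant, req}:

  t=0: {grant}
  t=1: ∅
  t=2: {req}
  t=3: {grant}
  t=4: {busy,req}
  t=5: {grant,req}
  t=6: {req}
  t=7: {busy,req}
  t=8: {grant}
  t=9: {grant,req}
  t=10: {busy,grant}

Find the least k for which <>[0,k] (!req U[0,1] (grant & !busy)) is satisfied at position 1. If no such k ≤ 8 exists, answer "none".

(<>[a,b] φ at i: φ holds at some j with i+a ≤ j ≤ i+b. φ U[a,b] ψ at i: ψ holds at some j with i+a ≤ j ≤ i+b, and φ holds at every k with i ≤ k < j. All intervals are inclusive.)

Scan j = 1,2,… for (!req U[0,1] (grant & !busy)):
  j=1: fails
  j=2: fails
  j=3: holds
First hit at j=3, so smallest k = 3-1 = 2.

2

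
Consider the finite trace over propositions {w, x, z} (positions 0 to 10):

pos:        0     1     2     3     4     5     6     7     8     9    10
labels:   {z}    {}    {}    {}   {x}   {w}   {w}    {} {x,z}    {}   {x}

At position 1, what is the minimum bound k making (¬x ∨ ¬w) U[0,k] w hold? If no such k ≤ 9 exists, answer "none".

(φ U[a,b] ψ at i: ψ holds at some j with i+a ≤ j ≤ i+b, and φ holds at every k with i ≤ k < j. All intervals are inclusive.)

Need earliest j ≥ 1 with w, and (¬x ∨ ¬w) at every k in [1,j-1].
  j=1: rhs fails.
  j=2: rhs fails.
  j=3: rhs fails.
  j=4: rhs fails.
  j=5: rhs holds; lhs holds on [1,4]. k = 4.

4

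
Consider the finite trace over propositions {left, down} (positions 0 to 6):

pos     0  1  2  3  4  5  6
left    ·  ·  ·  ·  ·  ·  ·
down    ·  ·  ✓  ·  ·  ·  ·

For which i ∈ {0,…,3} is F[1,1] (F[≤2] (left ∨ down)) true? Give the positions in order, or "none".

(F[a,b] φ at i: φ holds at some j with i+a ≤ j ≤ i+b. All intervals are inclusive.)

Evaluate at each i in [0,3]:
  i=0: ✓ (witness j=1)
  i=1: ✓ (witness j=2)
  i=2: ✗ (none in [3,3])
  i=3: ✗ (none in [4,4])

0, 1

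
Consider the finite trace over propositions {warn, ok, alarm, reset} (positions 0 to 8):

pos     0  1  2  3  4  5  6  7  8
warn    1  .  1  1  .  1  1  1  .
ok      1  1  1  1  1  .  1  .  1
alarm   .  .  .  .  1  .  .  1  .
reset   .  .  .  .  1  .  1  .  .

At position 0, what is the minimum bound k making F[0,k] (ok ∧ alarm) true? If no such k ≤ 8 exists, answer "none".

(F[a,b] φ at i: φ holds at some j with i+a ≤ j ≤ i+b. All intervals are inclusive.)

4

Scan j = 0,1,… for (ok ∧ alarm):
  j=0: fails
  j=1: fails
  j=2: fails
  j=3: fails
  j=4: holds
First hit at j=4, so smallest k = 4-0 = 4.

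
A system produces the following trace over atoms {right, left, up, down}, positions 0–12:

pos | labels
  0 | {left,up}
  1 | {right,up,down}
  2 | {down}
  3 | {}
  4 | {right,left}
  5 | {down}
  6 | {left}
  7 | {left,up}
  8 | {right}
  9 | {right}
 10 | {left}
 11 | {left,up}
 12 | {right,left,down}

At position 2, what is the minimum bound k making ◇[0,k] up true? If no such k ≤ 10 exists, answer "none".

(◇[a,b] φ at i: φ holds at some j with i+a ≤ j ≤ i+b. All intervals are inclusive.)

5

Scan j = 2,3,… for up:
  j=2: fails
  j=3: fails
  j=4: fails
  j=5: fails
  j=6: fails
  j=7: holds
First hit at j=7, so smallest k = 7-2 = 5.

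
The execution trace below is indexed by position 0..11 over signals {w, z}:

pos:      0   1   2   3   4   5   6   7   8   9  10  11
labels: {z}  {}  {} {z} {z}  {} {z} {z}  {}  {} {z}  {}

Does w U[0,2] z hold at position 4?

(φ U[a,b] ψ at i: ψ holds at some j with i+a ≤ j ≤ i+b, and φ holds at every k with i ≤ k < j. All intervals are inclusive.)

Need some j in [4,6] with z, and w at every k in [4,j-1].
  j=4: z holds; no prefix to check → satisfied.

Yes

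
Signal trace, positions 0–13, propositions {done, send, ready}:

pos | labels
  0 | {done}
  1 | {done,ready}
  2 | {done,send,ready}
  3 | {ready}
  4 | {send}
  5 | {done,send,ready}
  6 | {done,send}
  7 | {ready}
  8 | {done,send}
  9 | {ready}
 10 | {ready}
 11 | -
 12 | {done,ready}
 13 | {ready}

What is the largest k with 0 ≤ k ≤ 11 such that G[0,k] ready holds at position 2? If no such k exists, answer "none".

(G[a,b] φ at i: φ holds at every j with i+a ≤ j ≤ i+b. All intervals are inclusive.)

1

ready must hold from j=2 onward; find where it first fails.
  j=2: holds
  j=3: holds
  j=4: fails
Holds on [2,3], so largest k = 1.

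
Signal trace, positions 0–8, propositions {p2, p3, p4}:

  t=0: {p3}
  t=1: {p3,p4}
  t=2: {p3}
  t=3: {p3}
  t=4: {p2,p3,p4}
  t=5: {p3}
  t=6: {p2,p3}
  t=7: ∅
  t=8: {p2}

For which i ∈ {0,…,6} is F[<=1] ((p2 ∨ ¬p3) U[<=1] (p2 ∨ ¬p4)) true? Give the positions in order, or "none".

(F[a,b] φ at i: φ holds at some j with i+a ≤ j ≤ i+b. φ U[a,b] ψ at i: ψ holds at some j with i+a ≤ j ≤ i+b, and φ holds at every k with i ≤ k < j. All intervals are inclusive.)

Evaluate at each i in [0,6]:
  i=0: ✓ (witness j=0)
  i=1: ✓ (witness j=2)
  i=2: ✓ (witness j=2)
  i=3: ✓ (witness j=3)
  i=4: ✓ (witness j=4)
  i=5: ✓ (witness j=5)
  i=6: ✓ (witness j=6)

0, 1, 2, 3, 4, 5, 6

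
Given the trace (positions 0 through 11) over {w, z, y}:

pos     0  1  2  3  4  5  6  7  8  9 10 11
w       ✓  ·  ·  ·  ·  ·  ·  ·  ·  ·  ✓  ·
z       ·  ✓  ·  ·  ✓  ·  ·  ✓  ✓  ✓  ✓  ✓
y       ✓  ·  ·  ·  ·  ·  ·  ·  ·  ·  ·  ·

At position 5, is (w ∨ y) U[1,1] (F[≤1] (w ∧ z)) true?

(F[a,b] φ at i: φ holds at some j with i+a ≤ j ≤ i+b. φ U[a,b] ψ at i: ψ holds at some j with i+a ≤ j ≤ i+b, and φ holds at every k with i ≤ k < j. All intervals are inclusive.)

Need some j in [6,6] with F[≤1] (w ∧ z), and (w ∨ y) at every k in [5,j-1].
  j=6: F[≤1] (w ∧ z) — fails (none in [6,7]).
No j in the window works → until fails.

False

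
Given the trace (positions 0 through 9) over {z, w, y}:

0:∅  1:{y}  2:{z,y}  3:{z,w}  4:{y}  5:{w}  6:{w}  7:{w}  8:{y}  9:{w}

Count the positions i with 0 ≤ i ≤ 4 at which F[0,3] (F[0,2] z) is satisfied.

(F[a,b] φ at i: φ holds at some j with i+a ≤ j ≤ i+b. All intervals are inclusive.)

Evaluate at each i in [0,4]:
  i=0: ✓ (witness j=0)
  i=1: ✓ (witness j=1)
  i=2: ✓ (witness j=2)
  i=3: ✓ (witness j=3)
  i=4: ✗ (none in [4,7])
Positions where it holds: {0, 1, 2, 3} → 4.

4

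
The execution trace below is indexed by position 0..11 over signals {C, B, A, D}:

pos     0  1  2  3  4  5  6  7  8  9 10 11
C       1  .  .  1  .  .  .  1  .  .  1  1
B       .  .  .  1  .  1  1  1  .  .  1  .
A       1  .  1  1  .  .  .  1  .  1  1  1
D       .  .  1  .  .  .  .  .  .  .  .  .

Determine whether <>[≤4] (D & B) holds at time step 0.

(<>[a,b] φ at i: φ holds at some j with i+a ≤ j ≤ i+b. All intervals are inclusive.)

Check (D & B) at each j in [0,4]:
  j=0: false
  j=1: false
  j=2: false
  j=3: false
  j=4: false
No position in the window satisfies it → formula fails.

Does not hold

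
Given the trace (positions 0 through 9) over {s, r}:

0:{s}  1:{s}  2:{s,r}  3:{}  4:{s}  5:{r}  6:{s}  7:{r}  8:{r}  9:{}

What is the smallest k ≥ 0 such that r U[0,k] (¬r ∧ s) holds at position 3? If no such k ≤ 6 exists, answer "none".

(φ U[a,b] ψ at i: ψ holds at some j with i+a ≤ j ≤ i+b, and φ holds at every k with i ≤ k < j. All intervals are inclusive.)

Need earliest j ≥ 3 with (¬r ∧ s), and r at every k in [3,j-1].
  j=3: rhs fails.
  j=4: rhs holds but lhs fails at k=3.
  j=5: rhs fails.
  j=6: rhs holds but lhs fails at k=3.
  j=7: rhs fails.
  j=8: rhs fails.
  j=9: rhs fails.
No witness within the range → none.

none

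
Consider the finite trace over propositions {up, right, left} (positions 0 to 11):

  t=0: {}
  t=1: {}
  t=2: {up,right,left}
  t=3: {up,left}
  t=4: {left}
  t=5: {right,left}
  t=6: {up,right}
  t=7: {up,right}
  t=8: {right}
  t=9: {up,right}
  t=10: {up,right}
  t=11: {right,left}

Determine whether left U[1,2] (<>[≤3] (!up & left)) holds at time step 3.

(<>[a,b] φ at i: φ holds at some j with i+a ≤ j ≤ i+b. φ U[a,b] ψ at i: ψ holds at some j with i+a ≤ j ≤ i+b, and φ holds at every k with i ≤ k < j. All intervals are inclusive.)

Need some j in [4,5] with <>[≤3] (!up & left), and left at every k in [3,j-1].
  j=4: <>[≤3] (!up & left) holds; left holds at every k in [3,3] → satisfied.

Yes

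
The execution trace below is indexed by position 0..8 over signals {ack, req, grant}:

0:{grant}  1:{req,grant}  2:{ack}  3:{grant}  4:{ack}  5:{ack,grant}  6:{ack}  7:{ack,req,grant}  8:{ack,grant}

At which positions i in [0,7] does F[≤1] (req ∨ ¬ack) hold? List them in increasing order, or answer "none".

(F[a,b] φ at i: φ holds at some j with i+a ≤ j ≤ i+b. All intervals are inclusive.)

Evaluate at each i in [0,7]:
  i=0: ✓ (witness j=0)
  i=1: ✓ (witness j=1)
  i=2: ✓ (witness j=3)
  i=3: ✓ (witness j=3)
  i=4: ✗ (none in [4,5])
  i=5: ✗ (none in [5,6])
  i=6: ✓ (witness j=7)
  i=7: ✓ (witness j=7)

0, 1, 2, 3, 6, 7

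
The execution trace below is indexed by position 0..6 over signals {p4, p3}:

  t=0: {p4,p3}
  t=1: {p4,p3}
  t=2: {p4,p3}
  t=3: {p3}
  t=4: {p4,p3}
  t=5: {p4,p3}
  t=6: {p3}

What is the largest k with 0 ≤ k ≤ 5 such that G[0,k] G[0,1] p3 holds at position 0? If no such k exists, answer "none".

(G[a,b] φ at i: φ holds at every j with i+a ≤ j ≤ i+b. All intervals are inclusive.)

G[0,1] p3 must hold from j=0 onward; find where it first fails.
  j=0: holds
  j=1: holds
  j=2: holds
  j=3: holds
  j=4: holds
  j=5: holds
Holds through j=5; largest k = 5.

5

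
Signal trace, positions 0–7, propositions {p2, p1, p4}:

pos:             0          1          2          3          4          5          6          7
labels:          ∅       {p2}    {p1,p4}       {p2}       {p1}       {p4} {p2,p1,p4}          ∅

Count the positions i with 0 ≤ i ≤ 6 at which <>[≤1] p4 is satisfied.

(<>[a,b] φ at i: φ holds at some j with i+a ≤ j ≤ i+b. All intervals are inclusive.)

5

Evaluate at each i in [0,6]:
  i=0: ✗ (none in [0,1])
  i=1: ✓ (witness j=2)
  i=2: ✓ (witness j=2)
  i=3: ✗ (none in [3,4])
  i=4: ✓ (witness j=5)
  i=5: ✓ (witness j=5)
  i=6: ✓ (witness j=6)
Positions where it holds: {1, 2, 4, 5, 6} → 5.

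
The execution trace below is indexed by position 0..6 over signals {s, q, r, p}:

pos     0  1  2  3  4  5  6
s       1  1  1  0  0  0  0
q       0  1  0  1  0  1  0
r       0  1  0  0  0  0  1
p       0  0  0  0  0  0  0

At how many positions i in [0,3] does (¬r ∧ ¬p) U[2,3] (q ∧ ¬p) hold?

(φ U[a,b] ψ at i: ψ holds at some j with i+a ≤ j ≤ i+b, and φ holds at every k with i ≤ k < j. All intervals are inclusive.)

Evaluate at each i in [0,3]:
  i=0: ✗ (lhs fails at k=1 before rhs at j=3)
  i=1: ✗ (lhs fails at k=1 before rhs at j=3)
  i=2: ✓ (rhs at j=5; lhs holds on [2,4])
  i=3: ✓ (rhs at j=5; lhs holds on [3,4])
Positions where it holds: {2, 3} → 2.

2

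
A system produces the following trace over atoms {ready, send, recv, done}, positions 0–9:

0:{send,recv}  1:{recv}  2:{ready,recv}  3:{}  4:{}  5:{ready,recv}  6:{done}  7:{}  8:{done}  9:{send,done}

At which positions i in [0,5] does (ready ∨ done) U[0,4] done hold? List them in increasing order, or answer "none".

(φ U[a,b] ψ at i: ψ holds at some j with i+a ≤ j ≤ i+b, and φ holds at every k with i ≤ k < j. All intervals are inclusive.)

Evaluate at each i in [0,5]:
  i=0: ✗ (no rhs in [0,4])
  i=1: ✗ (no rhs in [1,5])
  i=2: ✗ (lhs fails at k=3 before rhs at j=6)
  i=3: ✗ (lhs fails at k=3 before rhs at j=6)
  i=4: ✗ (lhs fails at k=4 before rhs at j=6)
  i=5: ✓ (rhs at j=6; lhs holds on [5,5])

5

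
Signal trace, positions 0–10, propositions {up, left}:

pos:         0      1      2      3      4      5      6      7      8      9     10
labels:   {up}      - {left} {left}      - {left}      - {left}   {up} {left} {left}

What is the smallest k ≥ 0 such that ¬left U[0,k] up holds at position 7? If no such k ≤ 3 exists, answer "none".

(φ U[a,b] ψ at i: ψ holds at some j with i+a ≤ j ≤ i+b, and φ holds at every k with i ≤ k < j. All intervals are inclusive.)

Need earliest j ≥ 7 with up, and ¬left at every k in [7,j-1].
  j=7: rhs fails.
  j=8: rhs holds but lhs fails at k=7.
  j=9: rhs fails.
  j=10: rhs fails.
No witness within the range → none.

none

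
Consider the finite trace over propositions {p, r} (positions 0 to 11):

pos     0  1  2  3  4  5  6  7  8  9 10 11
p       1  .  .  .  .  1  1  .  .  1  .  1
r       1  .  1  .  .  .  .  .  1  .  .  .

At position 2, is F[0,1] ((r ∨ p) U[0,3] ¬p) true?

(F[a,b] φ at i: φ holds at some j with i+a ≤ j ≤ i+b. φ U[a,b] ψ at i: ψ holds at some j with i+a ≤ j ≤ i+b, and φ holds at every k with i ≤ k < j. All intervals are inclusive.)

Check ((r ∨ p) U[0,3] ¬p) at each j in [2,3]:
  j=2: holds
  j=3: holds
Found at j=2 → formula holds.

Yes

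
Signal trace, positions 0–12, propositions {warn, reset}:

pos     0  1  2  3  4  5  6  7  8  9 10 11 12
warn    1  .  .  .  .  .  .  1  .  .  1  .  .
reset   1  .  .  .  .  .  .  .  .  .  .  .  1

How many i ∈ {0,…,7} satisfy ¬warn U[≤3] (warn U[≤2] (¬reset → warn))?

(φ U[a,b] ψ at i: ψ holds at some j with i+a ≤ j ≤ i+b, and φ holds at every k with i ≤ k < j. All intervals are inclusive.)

5

Evaluate at each i in [0,7]:
  i=0: ✓ (rhs at j=0)
  i=1: ✗ (no rhs in [1,4])
  i=2: ✗ (no rhs in [2,5])
  i=3: ✗ (no rhs in [3,6])
  i=4: ✓ (rhs at j=7; lhs holds on [4,6])
  i=5: ✓ (rhs at j=7; lhs holds on [5,6])
  i=6: ✓ (rhs at j=7; lhs holds on [6,6])
  i=7: ✓ (rhs at j=7)
Positions where it holds: {0, 4, 5, 6, 7} → 5.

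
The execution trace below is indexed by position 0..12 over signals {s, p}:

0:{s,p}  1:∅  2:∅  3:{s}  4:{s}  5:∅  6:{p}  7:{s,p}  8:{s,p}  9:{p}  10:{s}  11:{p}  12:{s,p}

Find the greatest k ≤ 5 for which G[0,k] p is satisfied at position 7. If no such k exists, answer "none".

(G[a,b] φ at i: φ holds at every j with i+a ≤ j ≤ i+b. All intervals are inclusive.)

2

p must hold from j=7 onward; find where it first fails.
  j=7: holds
  j=8: holds
  j=9: holds
  j=10: fails
Holds on [7,9], so largest k = 2.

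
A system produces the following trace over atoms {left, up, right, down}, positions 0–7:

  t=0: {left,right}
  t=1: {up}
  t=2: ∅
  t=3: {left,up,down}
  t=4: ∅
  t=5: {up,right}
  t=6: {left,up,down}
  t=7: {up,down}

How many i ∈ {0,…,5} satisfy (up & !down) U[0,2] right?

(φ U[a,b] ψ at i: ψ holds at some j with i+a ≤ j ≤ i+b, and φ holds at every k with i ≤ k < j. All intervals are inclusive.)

2

Evaluate at each i in [0,5]:
  i=0: ✓ (rhs at j=0)
  i=1: ✗ (no rhs in [1,3])
  i=2: ✗ (no rhs in [2,4])
  i=3: ✗ (lhs fails at k=3 before rhs at j=5)
  i=4: ✗ (lhs fails at k=4 before rhs at j=5)
  i=5: ✓ (rhs at j=5)
Positions where it holds: {0, 5} → 2.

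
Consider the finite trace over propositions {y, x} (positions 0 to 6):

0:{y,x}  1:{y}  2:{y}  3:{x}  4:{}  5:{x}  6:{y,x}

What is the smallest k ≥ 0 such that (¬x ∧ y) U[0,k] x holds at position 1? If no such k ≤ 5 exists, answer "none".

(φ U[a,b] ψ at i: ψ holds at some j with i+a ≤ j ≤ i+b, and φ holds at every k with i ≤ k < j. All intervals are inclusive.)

Need earliest j ≥ 1 with x, and (¬x ∧ y) at every k in [1,j-1].
  j=1: rhs fails.
  j=2: rhs fails.
  j=3: rhs holds; lhs holds on [1,2]. k = 2.

2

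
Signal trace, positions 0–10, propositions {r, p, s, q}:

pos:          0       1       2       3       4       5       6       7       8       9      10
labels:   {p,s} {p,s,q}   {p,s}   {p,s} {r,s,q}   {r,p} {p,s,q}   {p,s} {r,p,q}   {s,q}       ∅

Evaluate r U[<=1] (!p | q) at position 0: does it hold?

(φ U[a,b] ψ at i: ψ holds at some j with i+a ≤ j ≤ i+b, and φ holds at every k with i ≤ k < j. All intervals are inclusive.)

No

Need some j in [0,1] with (!p | q), and r at every k in [0,j-1].
  j=0: (!p | q) false.
  j=1: (!p | q) holds, but r fails at k=0 → not this j.
No j in the window works → until fails.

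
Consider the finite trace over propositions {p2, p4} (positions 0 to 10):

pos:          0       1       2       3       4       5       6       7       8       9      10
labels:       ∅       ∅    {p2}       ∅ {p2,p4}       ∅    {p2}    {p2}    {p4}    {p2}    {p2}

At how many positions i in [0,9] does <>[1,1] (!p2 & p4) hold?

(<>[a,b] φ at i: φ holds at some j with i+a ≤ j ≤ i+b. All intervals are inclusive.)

1

Evaluate at each i in [0,9]:
  i=0: ✗ (none in [1,1])
  i=1: ✗ (none in [2,2])
  i=2: ✗ (none in [3,3])
  i=3: ✗ (none in [4,4])
  i=4: ✗ (none in [5,5])
  i=5: ✗ (none in [6,6])
  i=6: ✗ (none in [7,7])
  i=7: ✓ (witness j=8)
  i=8: ✗ (none in [9,9])
  i=9: ✗ (none in [10,10])
Positions where it holds: {7} → 1.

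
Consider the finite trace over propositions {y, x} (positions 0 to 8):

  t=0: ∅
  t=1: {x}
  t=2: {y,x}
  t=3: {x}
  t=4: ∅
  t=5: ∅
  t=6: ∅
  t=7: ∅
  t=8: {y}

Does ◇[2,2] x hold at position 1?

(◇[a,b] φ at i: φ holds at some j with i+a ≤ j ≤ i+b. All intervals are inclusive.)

Yes

Check x at each j in [3,3]:
  j=3: true
Found at j=3 → formula holds.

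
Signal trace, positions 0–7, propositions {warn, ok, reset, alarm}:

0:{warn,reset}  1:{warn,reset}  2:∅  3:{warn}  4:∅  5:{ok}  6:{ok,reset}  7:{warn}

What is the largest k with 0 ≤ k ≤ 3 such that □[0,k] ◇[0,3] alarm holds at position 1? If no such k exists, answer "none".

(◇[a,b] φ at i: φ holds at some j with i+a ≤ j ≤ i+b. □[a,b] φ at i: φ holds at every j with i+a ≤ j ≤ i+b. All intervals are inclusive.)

none

◇[0,3] alarm must hold from j=1 onward; find where it first fails.
  j=1: fails → no k works.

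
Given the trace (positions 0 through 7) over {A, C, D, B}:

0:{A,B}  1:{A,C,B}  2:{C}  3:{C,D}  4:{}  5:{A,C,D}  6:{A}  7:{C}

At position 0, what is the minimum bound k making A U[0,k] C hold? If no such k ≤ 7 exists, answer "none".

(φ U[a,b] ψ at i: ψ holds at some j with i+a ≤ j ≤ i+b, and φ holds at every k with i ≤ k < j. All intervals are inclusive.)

1

Need earliest j ≥ 0 with C, and A at every k in [0,j-1].
  j=0: rhs fails.
  j=1: rhs holds; lhs holds on [0,0]. k = 1.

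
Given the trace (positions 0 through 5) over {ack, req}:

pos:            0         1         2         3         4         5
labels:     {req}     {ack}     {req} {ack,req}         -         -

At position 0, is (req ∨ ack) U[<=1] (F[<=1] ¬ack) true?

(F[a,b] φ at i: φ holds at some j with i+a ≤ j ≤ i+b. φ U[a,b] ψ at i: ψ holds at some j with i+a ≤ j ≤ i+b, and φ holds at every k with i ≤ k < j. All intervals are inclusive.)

Need some j in [0,1] with F[<=1] ¬ack, and (req ∨ ack) at every k in [0,j-1].
  j=0: F[<=1] ¬ack holds; no prefix to check → satisfied.

True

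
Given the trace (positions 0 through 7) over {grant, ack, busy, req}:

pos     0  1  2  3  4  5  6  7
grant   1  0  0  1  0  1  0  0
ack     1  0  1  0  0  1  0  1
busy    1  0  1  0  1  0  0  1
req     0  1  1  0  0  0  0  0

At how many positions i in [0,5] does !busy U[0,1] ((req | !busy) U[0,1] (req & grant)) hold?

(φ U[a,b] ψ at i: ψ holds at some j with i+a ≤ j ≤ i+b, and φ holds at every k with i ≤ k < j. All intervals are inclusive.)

Evaluate at each i in [0,5]:
  i=0: ✗ (no rhs in [0,1])
  i=1: ✗ (no rhs in [1,2])
  i=2: ✗ (no rhs in [2,3])
  i=3: ✗ (no rhs in [3,4])
  i=4: ✗ (no rhs in [4,5])
  i=5: ✗ (no rhs in [5,6])
Positions where it holds: {} → 0.

0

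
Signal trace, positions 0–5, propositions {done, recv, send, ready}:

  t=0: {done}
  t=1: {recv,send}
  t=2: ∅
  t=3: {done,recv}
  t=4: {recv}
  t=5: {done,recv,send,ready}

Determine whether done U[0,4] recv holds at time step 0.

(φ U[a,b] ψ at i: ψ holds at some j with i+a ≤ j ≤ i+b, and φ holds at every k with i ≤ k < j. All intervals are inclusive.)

Yes

Need some j in [0,4] with recv, and done at every k in [0,j-1].
  j=0: recv false.
  j=1: recv holds; done holds at every k in [0,0] → satisfied.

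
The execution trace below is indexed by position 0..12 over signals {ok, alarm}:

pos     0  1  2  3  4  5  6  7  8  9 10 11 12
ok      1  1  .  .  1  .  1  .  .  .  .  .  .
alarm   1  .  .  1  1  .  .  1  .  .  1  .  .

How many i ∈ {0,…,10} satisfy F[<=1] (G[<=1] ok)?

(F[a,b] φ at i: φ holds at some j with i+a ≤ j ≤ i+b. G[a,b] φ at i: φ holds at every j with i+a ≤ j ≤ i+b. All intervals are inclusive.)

1

Evaluate at each i in [0,10]:
  i=0: ✓ (witness j=0)
  i=1: ✗ (none in [1,2])
  i=2: ✗ (none in [2,3])
  i=3: ✗ (none in [3,4])
  i=4: ✗ (none in [4,5])
  i=5: ✗ (none in [5,6])
  i=6: ✗ (none in [6,7])
  i=7: ✗ (none in [7,8])
  i=8: ✗ (none in [8,9])
  i=9: ✗ (none in [9,10])
  i=10: ✗ (none in [10,11])
Positions where it holds: {0} → 1.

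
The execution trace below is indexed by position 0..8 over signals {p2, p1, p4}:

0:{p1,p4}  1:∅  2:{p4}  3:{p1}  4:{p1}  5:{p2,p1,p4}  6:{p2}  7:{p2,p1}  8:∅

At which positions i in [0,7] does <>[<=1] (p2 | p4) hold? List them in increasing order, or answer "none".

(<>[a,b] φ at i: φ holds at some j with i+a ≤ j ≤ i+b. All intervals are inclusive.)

Evaluate at each i in [0,7]:
  i=0: ✓ (witness j=0)
  i=1: ✓ (witness j=2)
  i=2: ✓ (witness j=2)
  i=3: ✗ (none in [3,4])
  i=4: ✓ (witness j=5)
  i=5: ✓ (witness j=5)
  i=6: ✓ (witness j=6)
  i=7: ✓ (witness j=7)

0, 1, 2, 4, 5, 6, 7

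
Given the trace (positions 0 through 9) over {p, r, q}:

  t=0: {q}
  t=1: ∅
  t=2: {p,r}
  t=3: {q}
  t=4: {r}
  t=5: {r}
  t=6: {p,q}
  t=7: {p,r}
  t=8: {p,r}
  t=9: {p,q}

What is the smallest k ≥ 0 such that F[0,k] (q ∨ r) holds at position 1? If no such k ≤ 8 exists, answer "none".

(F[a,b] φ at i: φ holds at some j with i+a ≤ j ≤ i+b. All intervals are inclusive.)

1

Scan j = 1,2,… for (q ∨ r):
  j=1: fails
  j=2: holds
First hit at j=2, so smallest k = 2-1 = 1.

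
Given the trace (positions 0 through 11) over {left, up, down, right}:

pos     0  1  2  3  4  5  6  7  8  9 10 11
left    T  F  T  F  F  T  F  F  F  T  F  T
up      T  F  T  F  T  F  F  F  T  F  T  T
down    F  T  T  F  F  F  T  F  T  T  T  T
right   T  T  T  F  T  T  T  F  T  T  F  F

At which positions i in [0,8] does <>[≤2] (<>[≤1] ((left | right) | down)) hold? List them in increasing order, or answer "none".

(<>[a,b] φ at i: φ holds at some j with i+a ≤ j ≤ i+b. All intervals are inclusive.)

0, 1, 2, 3, 4, 5, 6, 7, 8

Evaluate at each i in [0,8]:
  i=0: ✓ (witness j=0)
  i=1: ✓ (witness j=1)
  i=2: ✓ (witness j=2)
  i=3: ✓ (witness j=3)
  i=4: ✓ (witness j=4)
  i=5: ✓ (witness j=5)
  i=6: ✓ (witness j=6)
  i=7: ✓ (witness j=7)
  i=8: ✓ (witness j=8)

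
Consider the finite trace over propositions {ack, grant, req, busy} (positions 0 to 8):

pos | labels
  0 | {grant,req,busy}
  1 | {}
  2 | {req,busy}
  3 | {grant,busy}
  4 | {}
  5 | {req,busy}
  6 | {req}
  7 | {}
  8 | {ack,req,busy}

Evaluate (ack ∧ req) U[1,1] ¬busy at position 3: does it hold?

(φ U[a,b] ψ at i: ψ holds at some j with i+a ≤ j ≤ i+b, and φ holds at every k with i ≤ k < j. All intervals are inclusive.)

False

Need some j in [4,4] with ¬busy, and (ack ∧ req) at every k in [3,j-1].
  j=4: ¬busy holds, but (ack ∧ req) fails at k=3 → not this j.
No j in the window works → until fails.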